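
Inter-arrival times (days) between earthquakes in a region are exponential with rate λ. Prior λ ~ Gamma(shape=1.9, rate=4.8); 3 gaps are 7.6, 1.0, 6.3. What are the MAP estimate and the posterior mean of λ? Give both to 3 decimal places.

Σ times = 14.9. Posterior: Gamma(shape = 1.9+3 = 4.9, rate = 4.8+14.9 = 19.7).
Mode = (α−1)/β = 3.9/19.7 = 0.198.
Mean = α/β = 4.9/19.7 = 0.249.
Mean > mode: the posterior has a right tail.

λ_MAP = 0.198, E[λ|data] = 0.249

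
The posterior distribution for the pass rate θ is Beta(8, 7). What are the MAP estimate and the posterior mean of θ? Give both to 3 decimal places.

θ_MAP = 0.538, E[θ|data] = 0.533

Mode = (8−1)/(8+7−2) = 7/13 = 0.538.
Mean = 8/(8+7) = 8/15 = 0.533.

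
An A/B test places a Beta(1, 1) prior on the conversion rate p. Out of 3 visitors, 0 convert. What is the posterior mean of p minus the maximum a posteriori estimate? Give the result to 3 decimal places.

Posterior: Beta(1+0, 1+3) = Beta(1, 4).
Since α = 1 ≤ 1 and β > 1, the Beta density is monotone decreasing on [0,1]; the mode is at 0.
Mean = 1/(1+4) = 0.200.
Difference = 0.200 − 0.000 = 0.200.
Mean > mode: the posterior has a right tail.

0.200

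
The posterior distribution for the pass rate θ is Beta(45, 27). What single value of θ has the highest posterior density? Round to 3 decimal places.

0.629

Mode = (45−1)/(45+27−2) = 44/70 = 0.629.
Mean = 45/(45+27) = 45/72 = 0.625.
This is the posterior mode — the MAP estimate.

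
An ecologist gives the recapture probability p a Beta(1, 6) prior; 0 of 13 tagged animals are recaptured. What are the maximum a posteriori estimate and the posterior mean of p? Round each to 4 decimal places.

p_MAP = 0.0000, E[p|data] = 0.0500

Posterior: Beta(1+0, 6+13) = Beta(1, 19).
Since α = 1 ≤ 1 and β > 1, the Beta density is monotone decreasing on [0,1]; the mode is at 0.
Mean = 1/(1+19) = 0.0500.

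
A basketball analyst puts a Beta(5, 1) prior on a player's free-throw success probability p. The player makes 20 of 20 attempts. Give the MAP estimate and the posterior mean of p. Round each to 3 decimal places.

Posterior: Beta(5+20, 1+0) = Beta(25, 1).
Since β = 1 ≤ 1 and α > 1, the Beta density is monotone increasing on [0,1]; the mode is at 1.
Mean = 25/(25+1) = 0.962.
Mode > mean: the posterior has a left tail.

MAP = 1.000; posterior mean = 0.962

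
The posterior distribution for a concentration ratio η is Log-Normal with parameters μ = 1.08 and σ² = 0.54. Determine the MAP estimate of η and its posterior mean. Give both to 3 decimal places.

Mode = exp(μ − σ²) = exp(0.54) = 1.716.
Mean = exp(μ + σ²/2) = exp(1.350) = 3.857.
The mean is pulled above the mode by the posterior's right skew.

MAP = 1.716, posterior mean = 3.857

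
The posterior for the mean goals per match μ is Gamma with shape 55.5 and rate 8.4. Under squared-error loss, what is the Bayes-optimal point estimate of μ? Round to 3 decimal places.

6.607

Mode = (α−1)/β = 54.5/8.4 = 6.488.
Mean = α/β = 55.5/8.4 = 6.607.
Squared-error loss ⇒ the optimal estimator is the posterior mean.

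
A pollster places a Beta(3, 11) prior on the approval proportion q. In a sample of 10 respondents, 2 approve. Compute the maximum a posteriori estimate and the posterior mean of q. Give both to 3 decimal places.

Posterior: Beta(3+2, 11+8) = Beta(5, 19).
Mode = (5−1)/(5+19−2) = 4/22 = 0.182.
Mean = 5/(5+19) = 5/24 = 0.208.
The mean is pulled above the mode by the posterior's right skew.

q_MAP = 0.182, E[q|data] = 0.208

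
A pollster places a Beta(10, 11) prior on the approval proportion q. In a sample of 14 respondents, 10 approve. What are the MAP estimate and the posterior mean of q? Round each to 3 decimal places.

Posterior: Beta(10+10, 11+4) = Beta(20, 15).
Mode = (20−1)/(20+15−2) = 19/33 = 0.576.
Mean = 20/(20+15) = 20/35 = 0.571.

q_MAP = 0.576, E[q|data] = 0.571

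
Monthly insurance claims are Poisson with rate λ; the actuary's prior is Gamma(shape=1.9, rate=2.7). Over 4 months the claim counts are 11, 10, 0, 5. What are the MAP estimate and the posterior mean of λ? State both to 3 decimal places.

Σ counts = 26. Posterior: Gamma(shape = 1.9+26 = 27.9, rate = 2.7+4 = 6.7).
Mode = (α−1)/β = 26.9/6.7 = 4.015.
Mean = α/β = 27.9/6.7 = 4.164.
The mean is pulled above the mode by the posterior's right skew.

MAP estimate = 4.015, posterior mean = 4.164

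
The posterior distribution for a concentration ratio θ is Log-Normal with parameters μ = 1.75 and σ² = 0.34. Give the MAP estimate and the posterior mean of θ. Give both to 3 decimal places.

MAP = 4.096; posterior mean = 6.821

Mode = exp(μ − σ²) = exp(1.41) = 4.096.
Mean = exp(μ + σ²/2) = exp(1.920) = 6.821.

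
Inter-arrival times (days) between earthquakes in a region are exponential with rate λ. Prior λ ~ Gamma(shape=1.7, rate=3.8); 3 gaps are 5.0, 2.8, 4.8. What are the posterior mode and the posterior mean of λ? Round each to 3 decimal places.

MAP = 0.226; posterior mean = 0.287

Σ times = 12.6. Posterior: Gamma(shape = 1.7+3 = 4.7, rate = 3.8+12.6 = 16.4).
Mode = (α−1)/β = 3.7/16.4 = 0.226.
Mean = α/β = 4.7/16.4 = 0.287.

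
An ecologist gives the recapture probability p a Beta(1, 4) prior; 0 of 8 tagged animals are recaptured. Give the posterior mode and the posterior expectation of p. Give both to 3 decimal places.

MAP = 0.000; posterior mean = 0.077

Posterior: Beta(1+0, 4+8) = Beta(1, 12).
Since α = 1 ≤ 1 and β > 1, the Beta density is monotone decreasing on [0,1]; the mode is at 0.
Mean = 1/(1+12) = 0.077.
Mean > mode: the posterior has a right tail.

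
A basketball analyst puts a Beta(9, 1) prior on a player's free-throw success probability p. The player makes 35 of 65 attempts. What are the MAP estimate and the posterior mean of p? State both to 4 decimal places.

MAP: 0.5890. Posterior mean: 0.5867.

Posterior: Beta(9+35, 1+30) = Beta(44, 31).
Mode = (44−1)/(44+31−2) = 43/73 = 0.5890.
Mean = 44/(44+31) = 44/75 = 0.5867.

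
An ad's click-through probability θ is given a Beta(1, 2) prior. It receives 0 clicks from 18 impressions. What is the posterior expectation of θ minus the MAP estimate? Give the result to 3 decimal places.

Posterior: Beta(1+0, 2+18) = Beta(1, 20).
Since α = 1 ≤ 1 and β > 1, the Beta density is monotone decreasing on [0,1]; the mode is at 0.
Mean = 1/(1+20) = 0.048.
Difference = 0.048 − 0.000 = 0.048.
The mean is pulled above the mode by the posterior's right skew.

0.048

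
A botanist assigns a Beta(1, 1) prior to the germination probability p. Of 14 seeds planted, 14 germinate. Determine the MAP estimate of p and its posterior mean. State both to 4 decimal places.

Posterior: Beta(1+14, 1+0) = Beta(15, 1).
Since β = 1 ≤ 1 and α > 1, the Beta density is monotone increasing on [0,1]; the mode is at 1.
Mean = 15/(15+1) = 0.9375.

p_MAP = 1.0000, E[p|data] = 0.9375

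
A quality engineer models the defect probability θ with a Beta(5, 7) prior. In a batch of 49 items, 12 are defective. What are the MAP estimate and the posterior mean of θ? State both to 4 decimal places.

MAP: 0.2712. Posterior mean: 0.2787.

Posterior: Beta(5+12, 7+37) = Beta(17, 44).
Mode = (17−1)/(17+44−2) = 16/59 = 0.2712.
Mean = 17/(17+44) = 17/61 = 0.2787.
The posterior is right-skewed, so the mean exceeds the mode.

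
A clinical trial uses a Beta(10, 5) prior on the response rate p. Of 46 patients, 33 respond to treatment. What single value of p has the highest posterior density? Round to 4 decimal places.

0.7119

Posterior: Beta(10+33, 5+13) = Beta(43, 18).
Mode = (43−1)/(43+18−2) = 42/59 = 0.7119.
Mean = 43/(43+18) = 43/61 = 0.7049.
This is the posterior mode — the MAP estimate.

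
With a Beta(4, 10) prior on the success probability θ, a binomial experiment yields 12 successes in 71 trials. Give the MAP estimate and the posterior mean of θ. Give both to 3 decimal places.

MAP = 0.181; posterior mean = 0.188

Posterior: Beta(4+12, 10+59) = Beta(16, 69).
Mode = (16−1)/(16+69−2) = 15/83 = 0.181.
Mean = 16/(16+69) = 16/85 = 0.188.
The posterior is right-skewed, so the mean exceeds the mode.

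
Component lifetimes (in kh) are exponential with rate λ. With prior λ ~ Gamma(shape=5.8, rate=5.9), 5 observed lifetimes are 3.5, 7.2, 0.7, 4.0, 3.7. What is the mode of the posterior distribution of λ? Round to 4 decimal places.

Σ times = 19.1. Posterior: Gamma(shape = 5.8+5 = 10.8, rate = 5.9+19.1 = 25.0).
Mode = (α−1)/β = 9.8/25.0 = 0.3920.
Mean = α/β = 10.8/25.0 = 0.4320.
This is the posterior mode — the MAP estimate.

0.3920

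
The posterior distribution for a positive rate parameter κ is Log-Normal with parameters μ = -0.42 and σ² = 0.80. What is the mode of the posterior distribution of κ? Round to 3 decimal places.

Mode = exp(μ − σ²) = exp(-1.22) = 0.295.
Mean = exp(μ + σ²/2) = exp(-0.020) = 0.980.
This is the posterior mode — the MAP estimate.

0.295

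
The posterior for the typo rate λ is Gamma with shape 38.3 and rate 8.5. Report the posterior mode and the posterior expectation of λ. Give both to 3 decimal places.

Mode = (α−1)/β = 37.3/8.5 = 4.388.
Mean = α/β = 38.3/8.5 = 4.506.
The posterior is right-skewed, so the mean exceeds the mode.

MAP: 4.388. Posterior mean: 4.506.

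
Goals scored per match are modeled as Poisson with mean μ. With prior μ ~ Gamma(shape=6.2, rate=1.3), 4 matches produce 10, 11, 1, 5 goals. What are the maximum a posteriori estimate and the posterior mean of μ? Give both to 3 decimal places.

Σ counts = 27. Posterior: Gamma(shape = 6.2+27 = 33.2, rate = 1.3+4 = 5.3).
Mode = (α−1)/β = 32.2/5.3 = 6.075.
Mean = α/β = 33.2/5.3 = 6.264.
The posterior is right-skewed, so the mean exceeds the mode.

MAP = 6.075, posterior mean = 6.264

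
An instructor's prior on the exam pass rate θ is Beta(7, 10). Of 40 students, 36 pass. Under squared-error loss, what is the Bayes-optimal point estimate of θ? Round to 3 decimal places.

Posterior: Beta(7+36, 10+4) = Beta(43, 14).
Mode = (43−1)/(43+14−2) = 42/55 = 0.764.
Mean = 43/(43+14) = 43/57 = 0.754.
Squared-error loss ⇒ the optimal estimator is the posterior mean.

0.754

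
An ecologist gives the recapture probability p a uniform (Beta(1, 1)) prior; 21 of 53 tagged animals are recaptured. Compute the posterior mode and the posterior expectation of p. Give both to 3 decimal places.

MAP: 0.396. Posterior mean: 0.400.

Posterior: Beta(1+21, 1+32) = Beta(22, 33).
Mode = (22−1)/(22+33−2) = 21/53 = 0.396.
With a flat prior the MAP equals the MLE, 21/53.
Mean = 22/(22+33) = 22/55 = 0.400.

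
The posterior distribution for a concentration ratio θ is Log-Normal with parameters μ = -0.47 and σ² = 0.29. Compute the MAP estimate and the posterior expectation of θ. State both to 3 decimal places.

Mode = exp(μ − σ²) = exp(-0.76) = 0.468.
Mean = exp(μ + σ²/2) = exp(-0.325) = 0.723.
Mean > mode: the posterior has a right tail.

θ_MAP = 0.468, E[θ|data] = 0.723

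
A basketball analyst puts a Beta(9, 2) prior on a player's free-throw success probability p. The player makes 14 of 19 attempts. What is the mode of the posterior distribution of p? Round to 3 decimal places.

0.786

Posterior: Beta(9+14, 2+5) = Beta(23, 7).
Mode = (23−1)/(23+7−2) = 22/28 = 0.786.
Mean = 23/(23+7) = 23/30 = 0.767.
This is the posterior mode — the MAP estimate.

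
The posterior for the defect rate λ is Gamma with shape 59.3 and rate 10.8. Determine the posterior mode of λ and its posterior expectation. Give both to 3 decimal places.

MAP = 5.398; posterior mean = 5.491

Mode = (α−1)/β = 58.3/10.8 = 5.398.
Mean = α/β = 59.3/10.8 = 5.491.
Mean > mode: the posterior has a right tail.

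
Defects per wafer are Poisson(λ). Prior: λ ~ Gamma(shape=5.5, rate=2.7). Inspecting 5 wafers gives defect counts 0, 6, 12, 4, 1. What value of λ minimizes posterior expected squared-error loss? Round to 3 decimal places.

Σ counts = 23. Posterior: Gamma(shape = 5.5+23 = 28.5, rate = 2.7+5 = 7.7).
Mode = (α−1)/β = 27.5/7.7 = 3.571.
Mean = α/β = 28.5/7.7 = 3.701.
Squared-error loss ⇒ the optimal estimator is the posterior mean.

3.701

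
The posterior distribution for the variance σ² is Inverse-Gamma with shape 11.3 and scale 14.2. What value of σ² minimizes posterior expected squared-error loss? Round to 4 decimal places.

1.3786

Mode = β/(α+1) = 14.2/12.3 = 1.1545.
Mean = β/(α−1) = 14.2/10.3 = 1.3786.
Squared-error loss ⇒ the optimal estimator is the posterior mean.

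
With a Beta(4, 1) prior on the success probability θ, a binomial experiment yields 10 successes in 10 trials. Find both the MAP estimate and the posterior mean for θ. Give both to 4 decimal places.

MAP estimate = 1.0000, posterior mean = 0.9333

Posterior: Beta(4+10, 1+0) = Beta(14, 1).
Since β = 1 ≤ 1 and α > 1, the Beta density is monotone increasing on [0,1]; the mode is at 1.
Mean = 14/(14+1) = 0.9333.
Mode > mean: the posterior has a left tail.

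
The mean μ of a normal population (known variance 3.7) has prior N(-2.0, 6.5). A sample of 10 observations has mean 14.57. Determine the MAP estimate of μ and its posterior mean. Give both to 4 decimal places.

MAP = 13.6776, posterior mean = 13.6776

Posterior for μ is Normal. Precision-weighted mean: (1/6.5·-2.0 + 10/3.7·14.57) / (1/6.5 + 10/3.7) = 13.6776.
A Normal posterior is symmetric, so mode = mean.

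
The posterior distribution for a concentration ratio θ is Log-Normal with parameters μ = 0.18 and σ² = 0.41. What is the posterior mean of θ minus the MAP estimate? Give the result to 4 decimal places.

0.6751

Mode = exp(μ − σ²) = exp(-0.23) = 0.7945.
Mean = exp(μ + σ²/2) = exp(0.385) = 1.4696.
Difference = 1.4696 − 0.7945 = 0.6751.
Mean > mode: the posterior has a right tail.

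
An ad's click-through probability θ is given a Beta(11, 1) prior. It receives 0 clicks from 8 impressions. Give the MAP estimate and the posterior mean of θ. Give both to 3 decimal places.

Posterior: Beta(11+0, 1+8) = Beta(11, 9).
Mode = (11−1)/(11+9−2) = 10/18 = 0.556.
Mean = 11/(11+9) = 11/20 = 0.550.
The posterior is left-skewed, so the mode exceeds the mean.

MAP = 0.556; posterior mean = 0.550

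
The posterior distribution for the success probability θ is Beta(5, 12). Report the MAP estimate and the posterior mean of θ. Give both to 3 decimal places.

MAP estimate = 0.267, posterior mean = 0.294

Mode = (5−1)/(5+12−2) = 4/15 = 0.267.
Mean = 5/(5+12) = 5/17 = 0.294.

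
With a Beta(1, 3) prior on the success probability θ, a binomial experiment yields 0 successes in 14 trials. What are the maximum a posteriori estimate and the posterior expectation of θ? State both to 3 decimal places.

MAP = 0.000, posterior mean = 0.056

Posterior: Beta(1+0, 3+14) = Beta(1, 17).
Since α = 1 ≤ 1 and β > 1, the Beta density is monotone decreasing on [0,1]; the mode is at 0.
Mean = 1/(1+17) = 0.056.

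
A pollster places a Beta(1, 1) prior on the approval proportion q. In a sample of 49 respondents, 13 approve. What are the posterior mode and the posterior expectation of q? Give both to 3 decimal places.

Posterior: Beta(1+13, 1+36) = Beta(14, 37).
Mode = (14−1)/(14+37−2) = 13/49 = 0.265.
Mean = 14/(14+37) = 14/51 = 0.275.

MAP = 0.265; posterior mean = 0.275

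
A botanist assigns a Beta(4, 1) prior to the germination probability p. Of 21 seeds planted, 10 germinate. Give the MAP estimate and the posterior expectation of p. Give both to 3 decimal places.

Posterior: Beta(4+10, 1+11) = Beta(14, 12).
Mode = (14−1)/(14+12−2) = 13/24 = 0.542.
Mean = 14/(14+12) = 14/26 = 0.538.
The posterior is left-skewed, so the mode exceeds the mean.

MAP estimate = 0.542, posterior expectation = 0.538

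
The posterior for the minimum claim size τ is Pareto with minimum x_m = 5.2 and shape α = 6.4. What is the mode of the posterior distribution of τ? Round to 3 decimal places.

The Pareto density is strictly decreasing on [x_m, ∞), so the mode is x_m = 5.200.
Mean = α·x_m/(α−1) = 6.4·5.2/5.4 = 6.163.
This is the posterior mode — the MAP estimate.

5.200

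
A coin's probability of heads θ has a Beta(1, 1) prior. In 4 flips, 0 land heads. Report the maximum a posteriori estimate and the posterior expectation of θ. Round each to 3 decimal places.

θ_MAP = 0.000, E[θ|data] = 0.167

Posterior: Beta(1+0, 1+4) = Beta(1, 5).
Since α = 1 ≤ 1 and β > 1, the Beta density is monotone decreasing on [0,1]; the mode is at 0.
Mean = 1/(1+5) = 0.167.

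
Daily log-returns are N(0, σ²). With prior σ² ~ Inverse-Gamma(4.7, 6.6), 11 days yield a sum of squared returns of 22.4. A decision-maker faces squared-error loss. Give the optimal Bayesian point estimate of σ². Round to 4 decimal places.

Posterior: Inverse-Gamma(shape = 4.7+11/2 = 10.2, scale = 6.6+22.4/2 = 17.8).
Mode = β/(α+1) = 17.8/11.2 = 1.5893.
Mean = β/(α−1) = 17.8/9.2 = 1.9348.
Squared-error loss ⇒ the optimal estimator is the posterior mean.

1.9348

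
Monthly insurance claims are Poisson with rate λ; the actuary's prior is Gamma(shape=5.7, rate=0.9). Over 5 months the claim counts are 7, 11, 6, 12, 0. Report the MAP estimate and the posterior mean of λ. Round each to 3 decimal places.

MAP = 6.898, posterior mean = 7.068

Σ counts = 36. Posterior: Gamma(shape = 5.7+36 = 41.7, rate = 0.9+5 = 5.9).
Mode = (α−1)/β = 40.7/5.9 = 6.898.
Mean = α/β = 41.7/5.9 = 7.068.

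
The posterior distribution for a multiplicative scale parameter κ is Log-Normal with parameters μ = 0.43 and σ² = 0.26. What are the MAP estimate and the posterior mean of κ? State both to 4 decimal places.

Mode = exp(μ − σ²) = exp(0.17) = 1.1853.
Mean = exp(μ + σ²/2) = exp(0.560) = 1.7507.
Mean > mode: the posterior has a right tail.

MAP: 1.1853. Posterior mean: 1.7507.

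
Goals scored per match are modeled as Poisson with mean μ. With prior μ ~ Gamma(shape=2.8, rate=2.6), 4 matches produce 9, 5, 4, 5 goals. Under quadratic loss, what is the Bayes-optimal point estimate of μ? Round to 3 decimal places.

Σ counts = 23. Posterior: Gamma(shape = 2.8+23 = 25.8, rate = 2.6+4 = 6.6).
Mode = (α−1)/β = 24.8/6.6 = 3.758.
Mean = α/β = 25.8/6.6 = 3.909.
Quadratic loss ⇒ the optimal estimator is the posterior mean.

3.909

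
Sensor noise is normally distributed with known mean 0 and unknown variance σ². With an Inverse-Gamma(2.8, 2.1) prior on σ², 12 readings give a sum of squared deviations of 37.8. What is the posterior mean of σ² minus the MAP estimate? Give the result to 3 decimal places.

Posterior: Inverse-Gamma(shape = 2.8+12/2 = 8.8, scale = 2.1+37.8/2 = 21.0).
Mode = β/(α+1) = 21.0/9.8 = 2.143.
Mean = β/(α−1) = 21.0/7.8 = 2.692.
Difference = 2.692 − 2.143 = 0.549.

0.549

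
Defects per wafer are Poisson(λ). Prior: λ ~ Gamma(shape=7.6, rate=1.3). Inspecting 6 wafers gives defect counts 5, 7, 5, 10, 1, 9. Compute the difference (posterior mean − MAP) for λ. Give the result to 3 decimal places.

0.137

Σ counts = 37. Posterior: Gamma(shape = 7.6+37 = 44.6, rate = 1.3+6 = 7.3).
Mode = (α−1)/β = 43.6/7.3 = 5.973.
Mean = α/β = 44.6/7.3 = 6.110.
Difference = 6.110 − 5.973 = 0.137.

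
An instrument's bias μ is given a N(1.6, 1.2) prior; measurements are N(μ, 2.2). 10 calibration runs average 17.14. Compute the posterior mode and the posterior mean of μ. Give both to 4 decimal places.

Posterior for μ is Normal. Precision-weighted mean: (1/1.2·1.6 + 10/2.2·17.14) / (1/1.2 + 10/2.2) = 14.7324.
A Normal posterior is symmetric, so mode = mean.

MAP: 14.7324. Posterior mean: 14.7324.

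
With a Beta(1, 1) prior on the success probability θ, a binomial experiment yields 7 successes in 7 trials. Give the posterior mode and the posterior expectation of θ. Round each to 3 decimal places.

Posterior: Beta(1+7, 1+0) = Beta(8, 1).
Since β = 1 ≤ 1 and α > 1, the Beta density is monotone increasing on [0,1]; the mode is at 1.
Mean = 8/(8+1) = 0.889.

MAP: 1.000. Posterior mean: 0.889.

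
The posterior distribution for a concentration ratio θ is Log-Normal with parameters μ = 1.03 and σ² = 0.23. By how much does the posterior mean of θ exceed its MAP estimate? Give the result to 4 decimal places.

Mode = exp(μ − σ²) = exp(0.80) = 2.2255.
Mean = exp(μ + σ²/2) = exp(1.145) = 3.1424.
Difference = 3.1424 − 2.2255 = 0.9169.

0.9169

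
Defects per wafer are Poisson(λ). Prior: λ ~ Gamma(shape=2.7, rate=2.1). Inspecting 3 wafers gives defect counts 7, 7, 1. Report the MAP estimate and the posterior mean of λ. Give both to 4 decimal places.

MAP: 3.2745. Posterior mean: 3.4706.

Σ counts = 15. Posterior: Gamma(shape = 2.7+15 = 17.7, rate = 2.1+3 = 5.1).
Mode = (α−1)/β = 16.7/5.1 = 3.2745.
Mean = α/β = 17.7/5.1 = 3.4706.
Mean > mode: the posterior has a right tail.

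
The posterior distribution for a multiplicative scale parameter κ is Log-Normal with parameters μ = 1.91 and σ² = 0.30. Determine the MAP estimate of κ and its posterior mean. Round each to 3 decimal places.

Mode = exp(μ − σ²) = exp(1.61) = 5.003.
Mean = exp(μ + σ²/2) = exp(2.060) = 7.846.
Mean > mode: the posterior has a right tail.

κ_MAP = 5.003, E[κ|data] = 7.846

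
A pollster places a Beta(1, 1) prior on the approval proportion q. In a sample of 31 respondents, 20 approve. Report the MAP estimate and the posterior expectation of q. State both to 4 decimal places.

MAP: 0.6452. Posterior mean: 0.6364.

Posterior: Beta(1+20, 1+11) = Beta(21, 12).
Mode = (21−1)/(21+12−2) = 20/31 = 0.6452.
Mean = 21/(21+12) = 21/33 = 0.6364.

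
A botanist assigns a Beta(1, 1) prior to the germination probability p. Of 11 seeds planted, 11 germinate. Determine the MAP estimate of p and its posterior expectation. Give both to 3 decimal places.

Posterior: Beta(1+11, 1+0) = Beta(12, 1).
Since β = 1 ≤ 1 and α > 1, the Beta density is monotone increasing on [0,1]; the mode is at 1.
Mean = 12/(12+1) = 0.923.

MAP estimate = 1.000, posterior expectation = 0.923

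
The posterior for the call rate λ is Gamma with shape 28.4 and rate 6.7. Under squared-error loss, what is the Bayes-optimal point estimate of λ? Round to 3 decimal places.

4.239

Mode = (α−1)/β = 27.4/6.7 = 4.090.
Mean = α/β = 28.4/6.7 = 4.239.
Squared-error loss ⇒ the optimal estimator is the posterior mean.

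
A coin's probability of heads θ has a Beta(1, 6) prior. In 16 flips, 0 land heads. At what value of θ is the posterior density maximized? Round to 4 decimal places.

0.0000

Posterior: Beta(1+0, 6+16) = Beta(1, 22).
Since α = 1 ≤ 1 and β > 1, the Beta density is monotone decreasing on [0,1]; the mode is at 0.
Mean = 1/(1+22) = 0.0435.
This is the posterior mode — the MAP estimate.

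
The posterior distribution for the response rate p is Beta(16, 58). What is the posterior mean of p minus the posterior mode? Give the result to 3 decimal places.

Mode = (16−1)/(16+58−2) = 15/72 = 0.208.
Mean = 16/(16+58) = 16/74 = 0.216.
Difference = 0.216 − 0.208 = 0.008.

0.008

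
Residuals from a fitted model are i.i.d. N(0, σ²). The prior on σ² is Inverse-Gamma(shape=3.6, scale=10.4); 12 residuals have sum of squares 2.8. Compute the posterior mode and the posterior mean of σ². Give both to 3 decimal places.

MAP = 1.113, posterior mean = 1.372

Posterior: Inverse-Gamma(shape = 3.6+12/2 = 9.6, scale = 10.4+2.8/2 = 11.8).
Mode = β/(α+1) = 11.8/10.6 = 1.113.
Mean = β/(α−1) = 11.8/8.6 = 1.372.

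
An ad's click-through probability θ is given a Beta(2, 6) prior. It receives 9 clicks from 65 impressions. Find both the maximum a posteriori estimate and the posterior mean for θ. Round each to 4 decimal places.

MAP = 0.1408; posterior mean = 0.1507

Posterior: Beta(2+9, 6+56) = Beta(11, 62).
Mode = (11−1)/(11+62−2) = 10/71 = 0.1408.
Mean = 11/(11+62) = 11/73 = 0.1507.
The posterior is right-skewed, so the mean exceeds the mode.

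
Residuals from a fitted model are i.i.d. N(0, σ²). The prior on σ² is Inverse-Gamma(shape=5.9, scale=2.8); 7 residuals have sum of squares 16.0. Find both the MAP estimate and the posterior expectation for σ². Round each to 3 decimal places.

MAP estimate = 1.038, posterior expectation = 1.286

Posterior: Inverse-Gamma(shape = 5.9+7/2 = 9.4, scale = 2.8+16.0/2 = 10.8).
Mode = β/(α+1) = 10.8/10.4 = 1.038.
Mean = β/(α−1) = 10.8/8.4 = 1.286.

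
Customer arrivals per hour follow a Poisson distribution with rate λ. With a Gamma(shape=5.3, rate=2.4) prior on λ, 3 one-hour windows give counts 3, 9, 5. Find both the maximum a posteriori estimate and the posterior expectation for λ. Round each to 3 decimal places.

Σ counts = 17. Posterior: Gamma(shape = 5.3+17 = 22.3, rate = 2.4+3 = 5.4).
Mode = (α−1)/β = 21.3/5.4 = 3.944.
Mean = α/β = 22.3/5.4 = 4.130.
The mean is pulled above the mode by the posterior's right skew.

λ_MAP = 3.944, E[λ|data] = 4.130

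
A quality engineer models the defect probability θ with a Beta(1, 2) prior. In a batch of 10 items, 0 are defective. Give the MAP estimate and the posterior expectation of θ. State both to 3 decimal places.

Posterior: Beta(1+0, 2+10) = Beta(1, 12).
Since α = 1 ≤ 1 and β > 1, the Beta density is monotone decreasing on [0,1]; the mode is at 0.
Mean = 1/(1+12) = 0.077.

MAP estimate = 0.000, posterior expectation = 0.077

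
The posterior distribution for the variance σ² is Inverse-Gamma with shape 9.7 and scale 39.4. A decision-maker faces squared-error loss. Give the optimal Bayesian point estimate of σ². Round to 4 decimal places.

4.5287

Mode = β/(α+1) = 39.4/10.7 = 3.6822.
Mean = β/(α−1) = 39.4/8.7 = 4.5287.
Squared-error loss ⇒ the optimal estimator is the posterior mean.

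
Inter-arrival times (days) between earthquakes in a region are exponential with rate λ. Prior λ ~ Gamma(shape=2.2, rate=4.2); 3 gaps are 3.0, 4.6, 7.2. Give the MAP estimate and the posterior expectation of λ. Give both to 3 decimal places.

MAP = 0.221; posterior mean = 0.274

Σ times = 14.8. Posterior: Gamma(shape = 2.2+3 = 5.2, rate = 4.2+14.8 = 19.0).
Mode = (α−1)/β = 4.2/19.0 = 0.221.
Mean = α/β = 5.2/19.0 = 0.274.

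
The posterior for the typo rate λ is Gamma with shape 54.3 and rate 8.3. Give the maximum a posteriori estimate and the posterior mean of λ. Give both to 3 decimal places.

Mode = (α−1)/β = 53.3/8.3 = 6.422.
Mean = α/β = 54.3/8.3 = 6.542.

MAP: 6.422. Posterior mean: 6.542.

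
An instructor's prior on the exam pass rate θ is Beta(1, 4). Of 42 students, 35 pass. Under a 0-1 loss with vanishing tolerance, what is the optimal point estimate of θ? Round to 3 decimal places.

Posterior: Beta(1+35, 4+7) = Beta(36, 11).
Mode = (36−1)/(36+11−2) = 35/45 = 0.778.
Mean = 36/(36+11) = 36/47 = 0.766.
This is the posterior mode — the MAP estimate.

0.778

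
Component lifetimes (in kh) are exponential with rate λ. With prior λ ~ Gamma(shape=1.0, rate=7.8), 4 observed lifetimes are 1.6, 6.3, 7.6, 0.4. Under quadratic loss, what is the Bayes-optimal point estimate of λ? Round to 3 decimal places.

0.211

Σ times = 15.9. Posterior: Gamma(shape = 1.0+4 = 5.0, rate = 7.8+15.9 = 23.7).
Mode = (α−1)/β = 4.0/23.7 = 0.169.
Mean = α/β = 5.0/23.7 = 0.211.
Quadratic loss ⇒ the optimal estimator is the posterior mean.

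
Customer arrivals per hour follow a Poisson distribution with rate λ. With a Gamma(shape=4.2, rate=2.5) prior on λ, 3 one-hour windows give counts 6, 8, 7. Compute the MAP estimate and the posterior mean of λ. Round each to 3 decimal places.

MAP = 4.400; posterior mean = 4.582

Σ counts = 21. Posterior: Gamma(shape = 4.2+21 = 25.2, rate = 2.5+3 = 5.5).
Mode = (α−1)/β = 24.2/5.5 = 4.400.
Mean = α/β = 25.2/5.5 = 4.582.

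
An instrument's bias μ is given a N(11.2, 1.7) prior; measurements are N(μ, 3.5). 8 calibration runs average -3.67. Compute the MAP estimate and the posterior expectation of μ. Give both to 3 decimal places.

MAP = -0.626; posterior mean = -0.626

Posterior for μ is Normal. Precision-weighted mean: (1/1.7·11.2 + 8/3.5·-3.67) / (1/1.7 + 8/3.5) = -0.626.
A Normal posterior is symmetric, so mode = mean.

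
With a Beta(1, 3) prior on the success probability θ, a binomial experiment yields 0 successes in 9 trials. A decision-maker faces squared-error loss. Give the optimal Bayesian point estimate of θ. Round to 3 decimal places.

Posterior: Beta(1+0, 3+9) = Beta(1, 12).
Since α = 1 ≤ 1 and β > 1, the Beta density is monotone decreasing on [0,1]; the mode is at 0.
Mean = 1/(1+12) = 0.077.
Squared-error loss ⇒ the optimal estimator is the posterior mean.

0.077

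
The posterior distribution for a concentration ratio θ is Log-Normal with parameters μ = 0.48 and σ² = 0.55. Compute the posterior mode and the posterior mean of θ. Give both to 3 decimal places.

MAP: 0.932. Posterior mean: 2.128.

Mode = exp(μ − σ²) = exp(-0.07) = 0.932.
Mean = exp(μ + σ²/2) = exp(0.755) = 2.128.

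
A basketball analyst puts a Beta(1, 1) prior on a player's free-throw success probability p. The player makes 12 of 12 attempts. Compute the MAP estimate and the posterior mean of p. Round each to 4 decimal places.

Posterior: Beta(1+12, 1+0) = Beta(13, 1).
Since β = 1 ≤ 1 and α > 1, the Beta density is monotone increasing on [0,1]; the mode is at 1.
Mean = 13/(13+1) = 0.9286.
The posterior is left-skewed, so the mode exceeds the mean.

MAP estimate = 1.0000, posterior mean = 0.9286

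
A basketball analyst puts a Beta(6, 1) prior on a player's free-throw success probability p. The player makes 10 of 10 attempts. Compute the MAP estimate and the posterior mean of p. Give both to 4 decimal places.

Posterior: Beta(6+10, 1+0) = Beta(16, 1).
Since β = 1 ≤ 1 and α > 1, the Beta density is monotone increasing on [0,1]; the mode is at 1.
Mean = 16/(16+1) = 0.9412.

MAP = 1.0000; posterior mean = 0.9412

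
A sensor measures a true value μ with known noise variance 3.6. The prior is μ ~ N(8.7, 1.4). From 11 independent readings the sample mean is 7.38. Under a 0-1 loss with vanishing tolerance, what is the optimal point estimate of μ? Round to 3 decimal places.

7.630

Posterior for μ is Normal. Precision-weighted mean: (1/1.4·8.7 + 11/3.6·7.38) / (1/1.4 + 11/3.6) = 7.630.
A Normal posterior is symmetric, so mode = mean.
This is the posterior mode — the MAP estimate.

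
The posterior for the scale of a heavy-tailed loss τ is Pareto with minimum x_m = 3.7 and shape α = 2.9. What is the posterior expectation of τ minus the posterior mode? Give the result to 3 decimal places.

The Pareto density is strictly decreasing on [x_m, ∞), so the mode is x_m = 3.700.
Mean = α·x_m/(α−1) = 2.9·3.7/1.9 = 5.647.
Difference = 5.647 − 3.700 = 1.947.

1.947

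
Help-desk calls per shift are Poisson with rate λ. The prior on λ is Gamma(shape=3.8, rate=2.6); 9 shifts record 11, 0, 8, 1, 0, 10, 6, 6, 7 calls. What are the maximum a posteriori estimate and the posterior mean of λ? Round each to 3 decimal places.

Σ counts = 49. Posterior: Gamma(shape = 3.8+49 = 52.8, rate = 2.6+9 = 11.6).
Mode = (α−1)/β = 51.8/11.6 = 4.466.
Mean = α/β = 52.8/11.6 = 4.552.

λ_MAP = 4.466, E[λ|data] = 4.552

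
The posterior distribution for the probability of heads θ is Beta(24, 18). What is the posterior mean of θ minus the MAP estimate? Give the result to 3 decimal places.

Mode = (24−1)/(24+18−2) = 23/40 = 0.575.
Mean = 24/(24+18) = 24/42 = 0.571.
Difference = 0.571 − 0.575 = -0.004.

-0.004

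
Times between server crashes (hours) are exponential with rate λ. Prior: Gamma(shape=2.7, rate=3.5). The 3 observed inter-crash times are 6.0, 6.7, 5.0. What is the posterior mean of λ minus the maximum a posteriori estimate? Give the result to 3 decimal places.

Σ times = 17.7. Posterior: Gamma(shape = 2.7+3 = 5.7, rate = 3.5+17.7 = 21.2).
Mode = (α−1)/β = 4.7/21.2 = 0.222.
Mean = α/β = 5.7/21.2 = 0.269.
Difference = 0.269 − 0.222 = 0.047.
The mean is pulled above the mode by the posterior's right skew.

0.047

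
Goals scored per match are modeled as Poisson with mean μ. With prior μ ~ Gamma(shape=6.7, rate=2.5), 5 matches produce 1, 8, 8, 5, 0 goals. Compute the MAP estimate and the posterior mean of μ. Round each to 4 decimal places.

Σ counts = 22. Posterior: Gamma(shape = 6.7+22 = 28.7, rate = 2.5+5 = 7.5).
Mode = (α−1)/β = 27.7/7.5 = 3.6933.
Mean = α/β = 28.7/7.5 = 3.8267.

MAP estimate = 3.6933, posterior mean = 3.8267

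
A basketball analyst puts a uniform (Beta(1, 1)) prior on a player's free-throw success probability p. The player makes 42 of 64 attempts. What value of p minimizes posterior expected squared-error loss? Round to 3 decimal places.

Posterior: Beta(1+42, 1+22) = Beta(43, 23).
Mode = (43−1)/(43+23−2) = 42/64 = 0.656.
Mean = 43/(43+23) = 43/66 = 0.652.
Squared-error loss ⇒ the optimal estimator is the posterior mean.

0.652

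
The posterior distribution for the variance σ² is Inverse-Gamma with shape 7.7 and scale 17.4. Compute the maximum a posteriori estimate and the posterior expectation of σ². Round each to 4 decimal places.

Mode = β/(α+1) = 17.4/8.7 = 2.0000.
Mean = β/(α−1) = 17.4/6.7 = 2.5970.

MAP = 2.0000; posterior mean = 2.5970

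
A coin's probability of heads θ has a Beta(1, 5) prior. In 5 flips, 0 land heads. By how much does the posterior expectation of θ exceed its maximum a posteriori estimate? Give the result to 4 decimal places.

Posterior: Beta(1+0, 5+5) = Beta(1, 10).
Since α = 1 ≤ 1 and β > 1, the Beta density is monotone decreasing on [0,1]; the mode is at 0.
Mean = 1/(1+10) = 0.0909.
Difference = 0.0909 − 0.0000 = 0.0909.

0.0909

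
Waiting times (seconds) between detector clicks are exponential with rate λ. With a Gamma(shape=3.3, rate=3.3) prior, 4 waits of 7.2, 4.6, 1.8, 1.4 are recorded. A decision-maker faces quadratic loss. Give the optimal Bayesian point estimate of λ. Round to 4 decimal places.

Σ times = 15.0. Posterior: Gamma(shape = 3.3+4 = 7.3, rate = 3.3+15.0 = 18.3).
Mode = (α−1)/β = 6.3/18.3 = 0.3443.
Mean = α/β = 7.3/18.3 = 0.3989.
Quadratic loss ⇒ the optimal estimator is the posterior mean.

0.3989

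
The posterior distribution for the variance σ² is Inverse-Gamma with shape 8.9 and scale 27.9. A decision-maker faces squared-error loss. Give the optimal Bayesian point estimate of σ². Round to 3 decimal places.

3.532

Mode = β/(α+1) = 27.9/9.9 = 2.818.
Mean = β/(α−1) = 27.9/7.9 = 3.532.
Squared-error loss ⇒ the optimal estimator is the posterior mean.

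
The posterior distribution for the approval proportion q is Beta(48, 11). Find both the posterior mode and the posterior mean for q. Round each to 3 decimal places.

Mode = (48−1)/(48+11−2) = 47/57 = 0.825.
Mean = 48/(48+11) = 48/59 = 0.814.
Left-skewed posterior ⇒ mean < mode.

MAP: 0.825. Posterior mean: 0.814.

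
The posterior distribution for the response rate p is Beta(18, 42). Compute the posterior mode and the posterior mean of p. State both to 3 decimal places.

posterior mode = 0.293, posterior mean = 0.300

Mode = (18−1)/(18+42−2) = 17/58 = 0.293.
Mean = 18/(18+42) = 18/60 = 0.300.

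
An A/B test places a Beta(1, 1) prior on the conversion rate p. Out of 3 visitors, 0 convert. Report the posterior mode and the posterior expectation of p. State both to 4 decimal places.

MAP = 0.0000, posterior mean = 0.2000

Posterior: Beta(1+0, 1+3) = Beta(1, 4).
Since α = 1 ≤ 1 and β > 1, the Beta density is monotone decreasing on [0,1]; the mode is at 0.
Mean = 1/(1+4) = 0.2000.
Right-skewed posterior ⇒ mode < mean.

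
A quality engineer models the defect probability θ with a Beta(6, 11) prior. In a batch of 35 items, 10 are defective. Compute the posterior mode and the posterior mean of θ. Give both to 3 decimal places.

Posterior: Beta(6+10, 11+25) = Beta(16, 36).
Mode = (16−1)/(16+36−2) = 15/50 = 0.300.
Mean = 16/(16+36) = 16/52 = 0.308.

MAP = 0.300; posterior mean = 0.308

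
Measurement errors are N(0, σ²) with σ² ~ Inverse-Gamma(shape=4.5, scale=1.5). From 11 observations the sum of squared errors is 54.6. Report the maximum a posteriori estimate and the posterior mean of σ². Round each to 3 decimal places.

MAP = 2.618; posterior mean = 3.200

Posterior: Inverse-Gamma(shape = 4.5+11/2 = 10.0, scale = 1.5+54.6/2 = 28.8).
Mode = β/(α+1) = 28.8/11.0 = 2.618.
Mean = β/(α−1) = 28.8/9.0 = 3.200.
Right-skewed posterior ⇒ mode < mean.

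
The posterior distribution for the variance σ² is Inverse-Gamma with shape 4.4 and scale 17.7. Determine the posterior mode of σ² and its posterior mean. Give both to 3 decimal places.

σ²_MAP = 3.278, E[σ²|data] = 5.206

Mode = β/(α+1) = 17.7/5.4 = 3.278.
Mean = β/(α−1) = 17.7/3.4 = 5.206.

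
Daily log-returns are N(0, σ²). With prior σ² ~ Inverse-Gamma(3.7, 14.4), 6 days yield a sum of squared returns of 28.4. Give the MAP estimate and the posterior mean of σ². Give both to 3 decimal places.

MAP = 3.714, posterior mean = 5.018

Posterior: Inverse-Gamma(shape = 3.7+6/2 = 6.7, scale = 14.4+28.4/2 = 28.6).
Mode = β/(α+1) = 28.6/7.7 = 3.714.
Mean = β/(α−1) = 28.6/5.7 = 5.018.
Mean > mode: the posterior has a right tail.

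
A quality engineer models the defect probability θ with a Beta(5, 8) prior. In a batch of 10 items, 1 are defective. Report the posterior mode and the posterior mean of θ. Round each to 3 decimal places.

Posterior: Beta(5+1, 8+9) = Beta(6, 17).
Mode = (6−1)/(6+17−2) = 5/21 = 0.238.
Mean = 6/(6+17) = 6/23 = 0.261.
Mean > mode: the posterior has a right tail.

posterior mode = 0.238, posterior mean = 0.261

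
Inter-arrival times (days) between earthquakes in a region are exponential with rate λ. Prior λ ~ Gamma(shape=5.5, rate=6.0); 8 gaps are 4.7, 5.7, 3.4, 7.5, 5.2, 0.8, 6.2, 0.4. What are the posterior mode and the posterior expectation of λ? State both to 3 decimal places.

λ_MAP = 0.313, E[λ|data] = 0.338

Σ times = 33.9. Posterior: Gamma(shape = 5.5+8 = 13.5, rate = 6.0+33.9 = 39.9).
Mode = (α−1)/β = 12.5/39.9 = 0.313.
Mean = α/β = 13.5/39.9 = 0.338.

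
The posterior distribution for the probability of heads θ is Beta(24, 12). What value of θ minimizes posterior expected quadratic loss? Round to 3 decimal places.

Mode = (24−1)/(24+12−2) = 23/34 = 0.676.
Mean = 24/(24+12) = 24/36 = 0.667.
Quadratic loss ⇒ the optimal estimator is the posterior mean.

0.667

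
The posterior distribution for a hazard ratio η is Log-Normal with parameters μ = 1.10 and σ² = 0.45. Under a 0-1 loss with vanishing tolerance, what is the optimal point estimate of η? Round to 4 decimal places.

1.9155

Mode = exp(μ − σ²) = exp(0.65) = 1.9155.
Mean = exp(μ + σ²/2) = exp(1.325) = 3.7622.
This is the posterior mode — the MAP estimate.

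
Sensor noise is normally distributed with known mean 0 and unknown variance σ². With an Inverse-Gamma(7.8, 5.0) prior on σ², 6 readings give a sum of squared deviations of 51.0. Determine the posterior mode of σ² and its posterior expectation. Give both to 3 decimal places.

Posterior: Inverse-Gamma(shape = 7.8+6/2 = 10.8, scale = 5.0+51.0/2 = 30.5).
Mode = β/(α+1) = 30.5/11.8 = 2.585.
Mean = β/(α−1) = 30.5/9.8 = 3.112.
The mean is pulled above the mode by the posterior's right skew.

σ²_MAP = 2.585, E[σ²|data] = 3.112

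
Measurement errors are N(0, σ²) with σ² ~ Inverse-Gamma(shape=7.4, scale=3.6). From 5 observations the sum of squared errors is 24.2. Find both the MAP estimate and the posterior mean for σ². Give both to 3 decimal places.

Posterior: Inverse-Gamma(shape = 7.4+5/2 = 9.9, scale = 3.6+24.2/2 = 15.7).
Mode = β/(α+1) = 15.7/10.9 = 1.440.
Mean = β/(α−1) = 15.7/8.9 = 1.764.

MAP = 1.440, posterior mean = 1.764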